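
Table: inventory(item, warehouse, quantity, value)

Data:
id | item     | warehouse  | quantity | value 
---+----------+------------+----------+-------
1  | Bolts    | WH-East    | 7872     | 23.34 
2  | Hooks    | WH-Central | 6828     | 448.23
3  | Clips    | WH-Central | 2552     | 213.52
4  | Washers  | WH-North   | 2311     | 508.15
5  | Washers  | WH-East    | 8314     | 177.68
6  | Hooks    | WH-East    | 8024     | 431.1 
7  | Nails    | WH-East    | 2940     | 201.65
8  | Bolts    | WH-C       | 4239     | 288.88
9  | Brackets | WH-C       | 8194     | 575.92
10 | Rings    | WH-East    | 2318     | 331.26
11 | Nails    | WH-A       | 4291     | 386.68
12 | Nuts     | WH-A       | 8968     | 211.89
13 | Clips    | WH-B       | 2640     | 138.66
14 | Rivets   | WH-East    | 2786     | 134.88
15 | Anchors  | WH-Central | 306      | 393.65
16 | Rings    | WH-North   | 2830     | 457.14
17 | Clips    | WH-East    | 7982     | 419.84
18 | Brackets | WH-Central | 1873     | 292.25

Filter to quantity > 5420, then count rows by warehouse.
SELECT warehouse, COUNT(*)
FROM inventory
WHERE quantity > 5420
GROUP BY warehouse

Note: WHERE filters rows before grouping.

Result:
  WH-A: 1
  WH-C: 1
  WH-Central: 1
  WH-East: 4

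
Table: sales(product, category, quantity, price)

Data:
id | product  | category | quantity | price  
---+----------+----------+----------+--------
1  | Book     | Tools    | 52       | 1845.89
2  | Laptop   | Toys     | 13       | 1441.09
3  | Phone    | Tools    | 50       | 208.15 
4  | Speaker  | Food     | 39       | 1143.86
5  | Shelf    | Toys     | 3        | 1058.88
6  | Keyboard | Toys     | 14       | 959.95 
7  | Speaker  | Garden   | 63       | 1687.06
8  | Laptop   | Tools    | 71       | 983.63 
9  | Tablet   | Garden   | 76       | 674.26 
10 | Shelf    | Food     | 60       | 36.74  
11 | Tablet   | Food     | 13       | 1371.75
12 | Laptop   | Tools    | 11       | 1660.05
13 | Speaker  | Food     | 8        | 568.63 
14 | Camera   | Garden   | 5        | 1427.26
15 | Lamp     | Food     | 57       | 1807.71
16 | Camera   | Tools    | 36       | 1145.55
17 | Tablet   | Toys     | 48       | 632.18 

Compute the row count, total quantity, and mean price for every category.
SELECT category,
       COUNT(*) as cnt,
       SUM(quantity) as total_quantity,
       AVG(price) as avg_price
FROM sales
GROUP BY category

Result:
  Food: 5 records, 177 total quantity, 985.74 avg price
  Garden: 3 records, 144 total quantity, 1262.86 avg price
  Tools: 5 records, 220 total quantity, 1168.65 avg price
  Toys: 4 records, 78 total quantity, 1023.03 avg price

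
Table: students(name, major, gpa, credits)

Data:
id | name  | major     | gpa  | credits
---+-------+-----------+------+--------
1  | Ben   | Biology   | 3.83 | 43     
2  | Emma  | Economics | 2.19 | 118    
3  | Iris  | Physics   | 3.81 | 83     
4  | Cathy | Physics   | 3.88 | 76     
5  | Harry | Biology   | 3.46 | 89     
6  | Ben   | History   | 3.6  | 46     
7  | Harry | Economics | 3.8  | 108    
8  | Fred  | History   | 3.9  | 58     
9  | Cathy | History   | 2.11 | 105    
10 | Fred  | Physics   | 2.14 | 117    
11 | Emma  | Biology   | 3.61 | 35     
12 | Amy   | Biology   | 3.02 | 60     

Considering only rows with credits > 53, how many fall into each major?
SELECT major, COUNT(*)
FROM students
WHERE credits > 53
GROUP BY major

Note: WHERE filters rows before grouping.

Result:
  Biology: 2
  Economics: 2
  History: 2
  Physics: 3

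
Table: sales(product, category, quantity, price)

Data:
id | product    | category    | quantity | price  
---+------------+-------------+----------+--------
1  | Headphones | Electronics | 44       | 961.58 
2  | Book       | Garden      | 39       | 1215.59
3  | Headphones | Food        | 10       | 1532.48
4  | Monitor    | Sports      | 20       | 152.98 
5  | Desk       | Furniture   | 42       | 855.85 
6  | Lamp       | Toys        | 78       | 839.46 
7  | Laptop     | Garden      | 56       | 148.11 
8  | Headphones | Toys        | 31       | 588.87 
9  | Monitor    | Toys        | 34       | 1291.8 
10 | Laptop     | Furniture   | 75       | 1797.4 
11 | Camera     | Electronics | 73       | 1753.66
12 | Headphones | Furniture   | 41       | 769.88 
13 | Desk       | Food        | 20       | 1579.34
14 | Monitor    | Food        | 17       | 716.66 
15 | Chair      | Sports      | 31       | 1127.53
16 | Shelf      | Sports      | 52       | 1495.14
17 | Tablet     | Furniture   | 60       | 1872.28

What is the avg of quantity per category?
SELECT category, AVG(quantity) as result
FROM sales
GROUP BY category

Result:
  Electronics: 58.50
  Food: 15.67
  Furniture: 54.50
  Garden: 47.50
  Sports: 34.33
  Toys: 47.67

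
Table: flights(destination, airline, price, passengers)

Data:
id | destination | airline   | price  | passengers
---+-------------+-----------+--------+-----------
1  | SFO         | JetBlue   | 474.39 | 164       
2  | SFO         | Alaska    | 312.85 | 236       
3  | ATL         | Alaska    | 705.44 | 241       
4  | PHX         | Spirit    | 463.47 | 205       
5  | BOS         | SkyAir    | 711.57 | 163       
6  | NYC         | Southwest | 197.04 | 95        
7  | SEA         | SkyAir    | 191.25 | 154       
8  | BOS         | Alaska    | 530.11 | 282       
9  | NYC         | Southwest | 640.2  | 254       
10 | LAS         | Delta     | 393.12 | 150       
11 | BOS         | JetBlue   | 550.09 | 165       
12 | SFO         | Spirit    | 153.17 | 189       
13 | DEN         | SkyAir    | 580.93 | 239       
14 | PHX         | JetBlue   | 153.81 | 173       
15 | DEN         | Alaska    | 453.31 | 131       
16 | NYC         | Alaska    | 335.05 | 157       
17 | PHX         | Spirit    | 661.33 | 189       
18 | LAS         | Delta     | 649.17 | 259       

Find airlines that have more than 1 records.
SELECT airline, COUNT(*) as cnt
FROM flights
GROUP BY airline
HAVING COUNT(*) > 1

Result:
  Alaska: 5
  Delta: 2
  JetBlue: 3
  SkyAir: 3
  Southwest: 2
  Spirit: 3

Note: HAVING filters groups after aggregation, WHERE filters rows before.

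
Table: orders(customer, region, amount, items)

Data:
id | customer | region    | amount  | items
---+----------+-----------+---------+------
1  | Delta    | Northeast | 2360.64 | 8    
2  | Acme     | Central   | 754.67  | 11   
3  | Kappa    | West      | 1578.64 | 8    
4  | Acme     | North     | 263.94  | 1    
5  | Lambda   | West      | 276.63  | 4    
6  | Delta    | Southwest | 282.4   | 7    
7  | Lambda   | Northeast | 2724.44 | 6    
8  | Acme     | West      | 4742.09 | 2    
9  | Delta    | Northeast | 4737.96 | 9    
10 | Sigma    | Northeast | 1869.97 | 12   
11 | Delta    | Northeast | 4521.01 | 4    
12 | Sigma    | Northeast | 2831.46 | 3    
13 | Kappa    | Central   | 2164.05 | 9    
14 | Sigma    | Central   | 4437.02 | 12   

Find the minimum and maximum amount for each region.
SELECT region, MIN(amount), MAX(amount)
FROM orders
GROUP BY region

Result:
  Central: min=754.67, max=4437.02
  North: min=263.94, max=263.94
  Northeast: min=1869.97, max=4737.96
  Southwest: min=282.40, max=282.40
  West: min=276.63, max=4742.09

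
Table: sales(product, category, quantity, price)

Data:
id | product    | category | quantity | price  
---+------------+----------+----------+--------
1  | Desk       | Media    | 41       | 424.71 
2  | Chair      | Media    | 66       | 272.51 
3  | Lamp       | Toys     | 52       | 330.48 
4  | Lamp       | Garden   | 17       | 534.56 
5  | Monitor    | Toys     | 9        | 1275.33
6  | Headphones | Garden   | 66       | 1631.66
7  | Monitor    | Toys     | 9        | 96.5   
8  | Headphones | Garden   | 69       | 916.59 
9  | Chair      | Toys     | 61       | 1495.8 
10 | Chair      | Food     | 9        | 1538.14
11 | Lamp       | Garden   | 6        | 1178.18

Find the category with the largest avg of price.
SELECT category, AVG(price) as val
FROM sales
GROUP BY category
ORDER BY val DESC
LIMIT 1

Result: Food with avg(price) = 1538.14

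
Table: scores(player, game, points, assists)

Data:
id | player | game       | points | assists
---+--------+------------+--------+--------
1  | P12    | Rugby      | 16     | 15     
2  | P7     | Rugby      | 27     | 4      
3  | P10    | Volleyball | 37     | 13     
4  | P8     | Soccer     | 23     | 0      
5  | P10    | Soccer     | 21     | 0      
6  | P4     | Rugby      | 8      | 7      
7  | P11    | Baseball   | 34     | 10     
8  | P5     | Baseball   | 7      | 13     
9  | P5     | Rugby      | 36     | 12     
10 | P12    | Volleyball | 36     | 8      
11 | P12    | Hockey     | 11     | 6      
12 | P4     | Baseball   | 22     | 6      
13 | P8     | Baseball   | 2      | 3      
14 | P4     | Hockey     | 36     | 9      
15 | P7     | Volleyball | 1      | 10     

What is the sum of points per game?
SELECT game, SUM(points) as result
FROM scores
GROUP BY game

Result:
  Baseball: 65
  Hockey: 47
  Rugby: 87
  Soccer: 44
  Volleyball: 74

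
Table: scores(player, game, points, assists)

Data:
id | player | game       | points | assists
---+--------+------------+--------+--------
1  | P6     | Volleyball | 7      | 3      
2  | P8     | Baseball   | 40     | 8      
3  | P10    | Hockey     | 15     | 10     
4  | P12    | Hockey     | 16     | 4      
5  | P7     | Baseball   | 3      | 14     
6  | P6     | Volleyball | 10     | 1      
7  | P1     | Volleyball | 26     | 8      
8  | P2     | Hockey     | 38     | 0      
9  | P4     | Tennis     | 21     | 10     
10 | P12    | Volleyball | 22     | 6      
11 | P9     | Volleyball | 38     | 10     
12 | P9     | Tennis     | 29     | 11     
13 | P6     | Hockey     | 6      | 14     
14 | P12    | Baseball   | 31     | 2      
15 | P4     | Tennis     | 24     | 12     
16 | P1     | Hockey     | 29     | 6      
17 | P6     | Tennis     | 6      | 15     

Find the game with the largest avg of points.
SELECT game, AVG(points) as val
FROM scores
GROUP BY game
ORDER BY val DESC
LIMIT 1

Result: Baseball with avg(points) = 24.67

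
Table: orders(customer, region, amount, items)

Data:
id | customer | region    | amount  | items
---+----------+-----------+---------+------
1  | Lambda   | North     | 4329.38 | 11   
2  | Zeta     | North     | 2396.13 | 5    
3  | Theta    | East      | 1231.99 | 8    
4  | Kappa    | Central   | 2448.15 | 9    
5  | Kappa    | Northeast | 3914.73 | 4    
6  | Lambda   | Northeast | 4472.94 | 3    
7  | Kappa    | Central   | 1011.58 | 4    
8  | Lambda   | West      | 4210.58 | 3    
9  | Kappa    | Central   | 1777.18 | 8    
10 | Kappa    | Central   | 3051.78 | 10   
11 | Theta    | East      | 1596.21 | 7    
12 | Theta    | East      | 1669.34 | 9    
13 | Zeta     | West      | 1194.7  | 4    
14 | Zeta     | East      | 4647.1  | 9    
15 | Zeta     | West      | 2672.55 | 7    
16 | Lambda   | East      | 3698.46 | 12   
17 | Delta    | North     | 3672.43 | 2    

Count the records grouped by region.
SELECT region, COUNT(*) as count
FROM orders
GROUP BY region

Result:
  Central: 4
  East: 5
  North: 3
  Northeast: 2
  West: 3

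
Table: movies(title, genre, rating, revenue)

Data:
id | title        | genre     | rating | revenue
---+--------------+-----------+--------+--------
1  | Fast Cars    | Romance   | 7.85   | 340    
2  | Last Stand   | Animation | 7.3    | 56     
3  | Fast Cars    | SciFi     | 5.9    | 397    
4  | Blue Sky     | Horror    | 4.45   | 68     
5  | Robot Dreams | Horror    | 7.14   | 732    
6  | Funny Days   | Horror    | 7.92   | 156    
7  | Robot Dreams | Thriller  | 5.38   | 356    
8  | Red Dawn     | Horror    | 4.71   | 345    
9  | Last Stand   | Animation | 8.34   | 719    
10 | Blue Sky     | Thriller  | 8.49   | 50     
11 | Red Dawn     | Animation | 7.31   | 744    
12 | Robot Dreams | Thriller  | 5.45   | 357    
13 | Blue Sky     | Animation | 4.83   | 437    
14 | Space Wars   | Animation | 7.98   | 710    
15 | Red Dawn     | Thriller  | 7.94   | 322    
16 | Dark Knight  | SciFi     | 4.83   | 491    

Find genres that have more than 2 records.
SELECT genre, COUNT(*) as cnt
FROM movies
GROUP BY genre
HAVING COUNT(*) > 2

Result:
  Animation: 5
  Horror: 4
  Thriller: 4

Note: HAVING filters groups after aggregation, WHERE filters rows before.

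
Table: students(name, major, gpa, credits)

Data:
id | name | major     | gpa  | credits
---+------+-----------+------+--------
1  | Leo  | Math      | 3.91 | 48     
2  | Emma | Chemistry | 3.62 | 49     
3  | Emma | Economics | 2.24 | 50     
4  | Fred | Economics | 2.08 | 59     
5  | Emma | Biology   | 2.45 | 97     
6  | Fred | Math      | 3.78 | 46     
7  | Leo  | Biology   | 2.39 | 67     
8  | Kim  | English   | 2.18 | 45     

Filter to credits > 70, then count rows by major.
SELECT major, COUNT(*)
FROM students
WHERE credits > 70
GROUP BY major

Note: WHERE filters rows before grouping.

Result:
  Biology: 1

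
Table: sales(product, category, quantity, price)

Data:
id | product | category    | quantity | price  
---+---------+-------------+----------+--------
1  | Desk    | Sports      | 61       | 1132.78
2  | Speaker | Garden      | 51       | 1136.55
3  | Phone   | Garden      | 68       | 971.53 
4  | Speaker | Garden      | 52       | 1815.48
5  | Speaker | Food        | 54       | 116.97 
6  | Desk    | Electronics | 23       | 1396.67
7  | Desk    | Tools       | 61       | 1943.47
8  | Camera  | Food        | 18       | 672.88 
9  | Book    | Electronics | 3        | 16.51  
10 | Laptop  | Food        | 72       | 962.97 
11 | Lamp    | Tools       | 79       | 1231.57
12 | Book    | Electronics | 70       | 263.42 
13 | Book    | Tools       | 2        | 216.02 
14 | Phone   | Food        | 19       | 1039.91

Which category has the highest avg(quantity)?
SELECT category, AVG(quantity) as val
FROM sales
GROUP BY category
ORDER BY val DESC
LIMIT 1

Result: Sports with avg(quantity) = 61.00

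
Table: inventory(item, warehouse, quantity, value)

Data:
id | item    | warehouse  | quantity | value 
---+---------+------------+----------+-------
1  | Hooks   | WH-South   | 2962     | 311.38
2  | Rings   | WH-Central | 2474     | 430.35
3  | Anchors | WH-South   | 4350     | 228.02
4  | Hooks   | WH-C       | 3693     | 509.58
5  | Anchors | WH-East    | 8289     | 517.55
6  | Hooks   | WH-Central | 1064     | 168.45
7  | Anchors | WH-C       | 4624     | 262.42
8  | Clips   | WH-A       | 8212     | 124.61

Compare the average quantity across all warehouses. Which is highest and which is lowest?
SELECT warehouse, AVG(quantity)
FROM inventory
GROUP BY warehouse
ORDER BY AVG(quantity)

All groups:
  WH-Central: 1769.00
  WH-South: 3656.00
  WH-C: 4158.50
  WH-A: 8212.00
  WH-East: 8289.00

Highest: WH-East (8289.00)
Lowest: WH-Central (1769.00)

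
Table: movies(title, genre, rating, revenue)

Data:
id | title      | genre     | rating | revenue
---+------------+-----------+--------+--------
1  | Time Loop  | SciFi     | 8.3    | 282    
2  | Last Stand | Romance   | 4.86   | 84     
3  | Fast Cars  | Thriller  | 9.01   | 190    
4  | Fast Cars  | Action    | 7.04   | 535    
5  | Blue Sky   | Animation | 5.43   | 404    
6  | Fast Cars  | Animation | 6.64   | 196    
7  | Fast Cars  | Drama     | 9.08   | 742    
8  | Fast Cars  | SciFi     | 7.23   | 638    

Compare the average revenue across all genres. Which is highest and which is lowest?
SELECT genre, AVG(revenue)
FROM movies
GROUP BY genre
ORDER BY AVG(revenue)

All groups:
  Romance: 84.00
  Thriller: 190.00
  Animation: 300.00
  SciFi: 460.00
  Action: 535.00
  Drama: 742.00

Highest: Drama (742.00)
Lowest: Romance (84.00)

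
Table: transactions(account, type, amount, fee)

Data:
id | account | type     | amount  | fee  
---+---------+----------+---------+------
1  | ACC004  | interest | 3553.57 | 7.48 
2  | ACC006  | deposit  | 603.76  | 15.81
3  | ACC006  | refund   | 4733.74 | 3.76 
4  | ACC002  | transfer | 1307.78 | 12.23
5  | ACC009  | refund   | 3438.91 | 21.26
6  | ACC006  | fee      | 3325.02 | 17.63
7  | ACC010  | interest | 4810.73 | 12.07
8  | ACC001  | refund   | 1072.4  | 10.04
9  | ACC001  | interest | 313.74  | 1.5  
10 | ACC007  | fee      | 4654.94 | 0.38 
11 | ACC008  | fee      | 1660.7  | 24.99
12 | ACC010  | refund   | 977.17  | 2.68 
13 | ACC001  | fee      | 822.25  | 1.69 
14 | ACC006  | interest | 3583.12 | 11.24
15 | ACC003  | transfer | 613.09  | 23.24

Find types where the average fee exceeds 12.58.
SELECT type, AVG(fee)
FROM transactions
GROUP BY type
HAVING AVG(fee) > 12.58

Result:
  deposit: avg=15.81
  transfer: avg=17.74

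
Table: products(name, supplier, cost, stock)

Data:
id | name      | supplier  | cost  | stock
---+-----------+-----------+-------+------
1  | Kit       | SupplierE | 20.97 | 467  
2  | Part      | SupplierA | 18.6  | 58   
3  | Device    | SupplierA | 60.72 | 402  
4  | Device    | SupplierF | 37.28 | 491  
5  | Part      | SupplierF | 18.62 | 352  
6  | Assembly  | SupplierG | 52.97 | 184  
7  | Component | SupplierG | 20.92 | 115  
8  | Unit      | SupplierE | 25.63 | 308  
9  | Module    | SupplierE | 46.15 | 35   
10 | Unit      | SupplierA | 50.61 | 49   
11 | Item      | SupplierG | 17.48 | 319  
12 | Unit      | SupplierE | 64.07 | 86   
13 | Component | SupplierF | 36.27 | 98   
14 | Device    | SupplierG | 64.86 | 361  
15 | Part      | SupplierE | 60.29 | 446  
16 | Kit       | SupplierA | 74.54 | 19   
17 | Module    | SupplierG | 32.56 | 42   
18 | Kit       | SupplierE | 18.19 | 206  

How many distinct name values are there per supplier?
SELECT supplier, COUNT(DISTINCT name)
FROM products
GROUP BY supplier

Result:
  SupplierA: 4 distinct
  SupplierE: 4 distinct
  SupplierF: 3 distinct
  SupplierG: 5 distinct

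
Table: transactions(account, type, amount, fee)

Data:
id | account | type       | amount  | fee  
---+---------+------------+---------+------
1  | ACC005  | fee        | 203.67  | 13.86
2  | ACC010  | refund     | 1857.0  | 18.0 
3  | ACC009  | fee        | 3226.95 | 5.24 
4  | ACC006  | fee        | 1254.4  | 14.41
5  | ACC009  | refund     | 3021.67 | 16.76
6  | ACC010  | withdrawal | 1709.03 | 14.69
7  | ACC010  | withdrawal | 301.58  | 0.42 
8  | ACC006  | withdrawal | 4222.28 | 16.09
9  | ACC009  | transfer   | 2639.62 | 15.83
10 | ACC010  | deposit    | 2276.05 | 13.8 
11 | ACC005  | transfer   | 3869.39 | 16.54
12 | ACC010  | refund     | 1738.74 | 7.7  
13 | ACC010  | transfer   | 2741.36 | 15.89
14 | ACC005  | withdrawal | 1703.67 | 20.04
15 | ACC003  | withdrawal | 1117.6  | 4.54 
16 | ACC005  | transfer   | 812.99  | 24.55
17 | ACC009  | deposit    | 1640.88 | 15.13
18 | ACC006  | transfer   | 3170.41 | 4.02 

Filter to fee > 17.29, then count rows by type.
SELECT type, COUNT(*)
FROM transactions
WHERE fee > 17.29
GROUP BY type

Note: WHERE filters rows before grouping.

Result:
  refund: 1
  transfer: 1
  withdrawal: 1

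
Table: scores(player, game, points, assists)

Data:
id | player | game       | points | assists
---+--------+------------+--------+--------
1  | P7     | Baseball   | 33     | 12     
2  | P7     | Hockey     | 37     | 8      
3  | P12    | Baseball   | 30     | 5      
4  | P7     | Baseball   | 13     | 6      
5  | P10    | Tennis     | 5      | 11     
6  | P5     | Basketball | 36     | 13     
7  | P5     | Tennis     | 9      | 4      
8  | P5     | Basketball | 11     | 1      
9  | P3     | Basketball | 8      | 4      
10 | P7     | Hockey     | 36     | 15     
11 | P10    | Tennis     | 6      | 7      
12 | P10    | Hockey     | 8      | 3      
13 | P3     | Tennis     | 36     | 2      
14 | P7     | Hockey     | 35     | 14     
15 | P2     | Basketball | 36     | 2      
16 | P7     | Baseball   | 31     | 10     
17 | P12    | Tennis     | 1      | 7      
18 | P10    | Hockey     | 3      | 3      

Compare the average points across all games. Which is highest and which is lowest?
SELECT game, AVG(points)
FROM scores
GROUP BY game
ORDER BY AVG(points)

All groups:
  Tennis: 11.40
  Basketball: 22.75
  Hockey: 23.80
  Baseball: 26.75

Highest: Baseball (26.75)
Lowest: Tennis (11.40)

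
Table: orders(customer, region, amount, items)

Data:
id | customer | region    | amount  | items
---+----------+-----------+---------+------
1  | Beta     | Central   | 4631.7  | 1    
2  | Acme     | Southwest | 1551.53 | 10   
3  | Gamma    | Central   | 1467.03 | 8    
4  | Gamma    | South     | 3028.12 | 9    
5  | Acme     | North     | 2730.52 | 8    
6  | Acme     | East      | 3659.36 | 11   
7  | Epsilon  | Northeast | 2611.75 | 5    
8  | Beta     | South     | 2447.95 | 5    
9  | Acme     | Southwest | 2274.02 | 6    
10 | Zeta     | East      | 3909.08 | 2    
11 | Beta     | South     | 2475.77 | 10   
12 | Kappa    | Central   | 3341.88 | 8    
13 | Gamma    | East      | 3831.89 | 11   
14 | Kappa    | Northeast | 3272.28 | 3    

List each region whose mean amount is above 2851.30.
SELECT region, AVG(amount)
FROM orders
GROUP BY region
HAVING AVG(amount) > 2851.30

Result:
  Central: avg=3146.87
  East: avg=3800.11
  Northeast: avg=2942.02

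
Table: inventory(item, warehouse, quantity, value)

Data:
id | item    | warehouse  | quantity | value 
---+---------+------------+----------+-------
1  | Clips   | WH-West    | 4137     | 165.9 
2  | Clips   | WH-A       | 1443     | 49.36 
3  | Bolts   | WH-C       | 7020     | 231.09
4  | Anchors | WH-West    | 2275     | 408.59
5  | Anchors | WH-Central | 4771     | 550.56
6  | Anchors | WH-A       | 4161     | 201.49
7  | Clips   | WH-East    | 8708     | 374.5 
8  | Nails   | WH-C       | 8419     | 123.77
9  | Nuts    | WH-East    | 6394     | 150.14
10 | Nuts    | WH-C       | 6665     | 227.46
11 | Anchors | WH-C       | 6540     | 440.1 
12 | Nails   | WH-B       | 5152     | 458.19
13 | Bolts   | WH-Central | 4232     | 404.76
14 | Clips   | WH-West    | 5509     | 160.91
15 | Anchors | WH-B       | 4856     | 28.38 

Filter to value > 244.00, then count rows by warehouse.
SELECT warehouse, COUNT(*)
FROM inventory
WHERE value > 244.00
GROUP BY warehouse

Note: WHERE filters rows before grouping.

Result:
  WH-B: 1
  WH-C: 1
  WH-Central: 2
  WH-East: 1
  WH-West: 1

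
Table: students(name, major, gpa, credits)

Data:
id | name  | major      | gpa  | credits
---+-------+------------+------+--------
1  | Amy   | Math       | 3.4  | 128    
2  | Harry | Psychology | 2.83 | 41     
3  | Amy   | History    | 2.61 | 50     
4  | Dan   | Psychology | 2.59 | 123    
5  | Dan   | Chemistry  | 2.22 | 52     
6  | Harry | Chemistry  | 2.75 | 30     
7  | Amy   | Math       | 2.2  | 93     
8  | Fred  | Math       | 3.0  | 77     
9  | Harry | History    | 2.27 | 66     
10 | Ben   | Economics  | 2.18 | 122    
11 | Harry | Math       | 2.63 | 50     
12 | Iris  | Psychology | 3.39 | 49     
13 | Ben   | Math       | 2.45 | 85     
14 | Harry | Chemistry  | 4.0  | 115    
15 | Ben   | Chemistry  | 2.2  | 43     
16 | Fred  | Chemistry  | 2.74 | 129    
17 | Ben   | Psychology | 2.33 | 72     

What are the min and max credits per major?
SELECT major, MIN(credits), MAX(credits)
FROM students
GROUP BY major

Result:
  Chemistry: min=30, max=129
  Economics: min=122, max=122
  History: min=50, max=66
  Math: min=50, max=128
  Psychology: min=41, max=123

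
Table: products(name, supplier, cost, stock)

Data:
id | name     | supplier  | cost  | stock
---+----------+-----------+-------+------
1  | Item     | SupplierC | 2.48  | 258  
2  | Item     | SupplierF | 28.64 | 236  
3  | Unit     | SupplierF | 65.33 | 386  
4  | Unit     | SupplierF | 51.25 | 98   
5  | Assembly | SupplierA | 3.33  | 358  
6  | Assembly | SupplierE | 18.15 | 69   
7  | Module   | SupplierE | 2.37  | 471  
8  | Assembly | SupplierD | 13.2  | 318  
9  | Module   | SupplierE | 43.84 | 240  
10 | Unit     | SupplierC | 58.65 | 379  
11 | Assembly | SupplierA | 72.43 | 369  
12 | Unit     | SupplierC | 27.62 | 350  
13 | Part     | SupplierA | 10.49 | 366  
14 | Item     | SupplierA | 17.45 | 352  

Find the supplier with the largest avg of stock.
SELECT supplier, AVG(stock) as val
FROM products
GROUP BY supplier
ORDER BY val DESC
LIMIT 1

Result: SupplierA with avg(stock) = 361.25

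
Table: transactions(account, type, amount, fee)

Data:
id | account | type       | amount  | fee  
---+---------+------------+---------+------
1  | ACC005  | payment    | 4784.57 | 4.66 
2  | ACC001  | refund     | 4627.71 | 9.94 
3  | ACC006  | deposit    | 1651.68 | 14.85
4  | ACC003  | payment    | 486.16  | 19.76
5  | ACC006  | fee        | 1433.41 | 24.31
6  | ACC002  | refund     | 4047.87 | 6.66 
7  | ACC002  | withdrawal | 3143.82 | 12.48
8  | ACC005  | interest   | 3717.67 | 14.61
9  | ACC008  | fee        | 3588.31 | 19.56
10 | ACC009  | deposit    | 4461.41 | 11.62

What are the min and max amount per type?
SELECT type, MIN(amount), MAX(amount)
FROM transactions
GROUP BY type

Result:
  deposit: min=1651.68, max=4461.41
  fee: min=1433.41, max=3588.31
  interest: min=3717.67, max=3717.67
  payment: min=486.16, max=4784.57
  refund: min=4047.87, max=4627.71
  withdrawal: min=3143.82, max=3143.82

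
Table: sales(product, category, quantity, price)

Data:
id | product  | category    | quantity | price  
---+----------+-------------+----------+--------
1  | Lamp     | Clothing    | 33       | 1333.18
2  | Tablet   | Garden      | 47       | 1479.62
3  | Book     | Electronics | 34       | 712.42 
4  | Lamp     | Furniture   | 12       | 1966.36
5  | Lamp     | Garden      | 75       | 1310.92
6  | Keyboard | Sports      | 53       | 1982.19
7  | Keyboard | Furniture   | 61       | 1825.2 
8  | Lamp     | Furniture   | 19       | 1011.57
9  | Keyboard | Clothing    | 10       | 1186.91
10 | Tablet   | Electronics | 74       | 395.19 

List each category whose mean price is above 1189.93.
SELECT category, AVG(price)
FROM sales
GROUP BY category
HAVING AVG(price) > 1189.93

Result:
  Clothing: avg=1260.05
  Furniture: avg=1601.04
  Garden: avg=1395.27
  Sports: avg=1982.19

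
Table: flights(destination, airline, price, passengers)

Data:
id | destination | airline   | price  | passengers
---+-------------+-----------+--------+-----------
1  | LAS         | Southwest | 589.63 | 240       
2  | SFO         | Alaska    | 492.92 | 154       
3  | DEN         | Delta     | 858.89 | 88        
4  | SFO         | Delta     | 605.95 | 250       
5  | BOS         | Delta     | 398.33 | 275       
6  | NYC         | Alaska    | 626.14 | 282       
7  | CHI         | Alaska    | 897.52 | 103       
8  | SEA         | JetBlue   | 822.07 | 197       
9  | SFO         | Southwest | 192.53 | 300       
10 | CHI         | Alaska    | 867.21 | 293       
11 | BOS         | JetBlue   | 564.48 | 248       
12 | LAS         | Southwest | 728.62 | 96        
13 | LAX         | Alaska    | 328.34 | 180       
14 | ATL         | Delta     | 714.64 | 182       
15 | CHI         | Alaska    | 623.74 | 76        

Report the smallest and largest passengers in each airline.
SELECT airline, MIN(passengers), MAX(passengers)
FROM flights
GROUP BY airline

Result:
  Alaska: min=76, max=293
  Delta: min=88, max=275
  JetBlue: min=197, max=248
  Southwest: min=96, max=300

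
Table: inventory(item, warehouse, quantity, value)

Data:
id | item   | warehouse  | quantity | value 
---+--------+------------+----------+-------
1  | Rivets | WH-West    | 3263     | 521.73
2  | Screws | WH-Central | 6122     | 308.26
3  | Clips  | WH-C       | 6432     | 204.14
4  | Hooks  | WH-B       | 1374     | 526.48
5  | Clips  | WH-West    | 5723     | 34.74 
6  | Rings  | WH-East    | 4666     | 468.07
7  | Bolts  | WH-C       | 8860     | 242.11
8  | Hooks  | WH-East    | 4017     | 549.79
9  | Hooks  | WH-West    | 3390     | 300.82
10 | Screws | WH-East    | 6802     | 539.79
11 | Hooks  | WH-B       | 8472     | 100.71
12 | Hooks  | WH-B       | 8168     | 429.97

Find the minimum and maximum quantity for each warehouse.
SELECT warehouse, MIN(quantity), MAX(quantity)
FROM inventory
GROUP BY warehouse

Result:
  WH-B: min=1374, max=8472
  WH-C: min=6432, max=8860
  WH-Central: min=6122, max=6122
  WH-East: min=4017, max=6802
  WH-West: min=3263, max=5723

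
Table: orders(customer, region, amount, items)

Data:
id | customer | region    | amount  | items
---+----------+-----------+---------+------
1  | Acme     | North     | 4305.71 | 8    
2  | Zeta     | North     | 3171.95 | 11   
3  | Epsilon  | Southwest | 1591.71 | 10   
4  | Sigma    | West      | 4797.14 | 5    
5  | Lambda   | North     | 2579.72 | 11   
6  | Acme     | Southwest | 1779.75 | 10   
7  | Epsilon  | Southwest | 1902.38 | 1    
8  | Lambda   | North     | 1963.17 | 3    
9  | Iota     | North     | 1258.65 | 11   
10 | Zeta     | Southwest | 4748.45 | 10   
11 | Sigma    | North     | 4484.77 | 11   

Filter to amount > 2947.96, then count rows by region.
SELECT region, COUNT(*)
FROM orders
WHERE amount > 2947.96
GROUP BY region

Note: WHERE filters rows before grouping.

Result:
  North: 3
  Southwest: 1
  West: 1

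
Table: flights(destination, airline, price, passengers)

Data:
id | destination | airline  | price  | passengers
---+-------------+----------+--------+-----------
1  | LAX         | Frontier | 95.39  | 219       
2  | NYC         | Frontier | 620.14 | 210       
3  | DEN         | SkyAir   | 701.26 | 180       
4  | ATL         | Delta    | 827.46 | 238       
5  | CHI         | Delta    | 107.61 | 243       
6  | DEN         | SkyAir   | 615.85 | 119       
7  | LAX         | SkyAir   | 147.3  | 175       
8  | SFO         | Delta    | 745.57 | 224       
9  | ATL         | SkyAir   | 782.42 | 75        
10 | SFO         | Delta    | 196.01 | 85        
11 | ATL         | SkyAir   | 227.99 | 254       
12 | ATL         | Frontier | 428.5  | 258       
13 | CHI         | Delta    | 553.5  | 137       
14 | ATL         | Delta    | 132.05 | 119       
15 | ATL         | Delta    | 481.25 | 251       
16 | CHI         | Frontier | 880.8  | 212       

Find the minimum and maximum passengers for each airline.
SELECT airline, MIN(passengers), MAX(passengers)
FROM flights
GROUP BY airline

Result:
  Delta: min=85, max=251
  Frontier: min=210, max=258
  SkyAir: min=75, max=254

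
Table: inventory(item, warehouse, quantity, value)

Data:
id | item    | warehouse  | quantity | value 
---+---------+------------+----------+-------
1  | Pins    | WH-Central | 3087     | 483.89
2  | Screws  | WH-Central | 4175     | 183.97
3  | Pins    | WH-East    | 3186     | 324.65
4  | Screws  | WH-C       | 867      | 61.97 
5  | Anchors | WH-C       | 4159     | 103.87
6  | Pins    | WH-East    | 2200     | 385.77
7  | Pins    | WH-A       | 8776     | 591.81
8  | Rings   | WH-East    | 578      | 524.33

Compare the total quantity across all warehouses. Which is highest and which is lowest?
SELECT warehouse, SUM(quantity)
FROM inventory
GROUP BY warehouse
ORDER BY SUM(quantity)

All groups:
  WH-C: 5026
  WH-East: 5964
  WH-Central: 7262
  WH-A: 8776

Highest: WH-A (8776)
Lowest: WH-C (5026)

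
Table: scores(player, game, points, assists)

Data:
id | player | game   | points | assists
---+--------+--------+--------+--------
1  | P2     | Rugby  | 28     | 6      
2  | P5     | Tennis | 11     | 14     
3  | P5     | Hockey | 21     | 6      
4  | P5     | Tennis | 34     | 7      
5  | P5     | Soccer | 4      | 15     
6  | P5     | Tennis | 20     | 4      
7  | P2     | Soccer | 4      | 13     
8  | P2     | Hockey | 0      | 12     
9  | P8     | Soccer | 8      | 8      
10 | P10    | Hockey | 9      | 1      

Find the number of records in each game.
SELECT game, COUNT(*) as count
FROM scores
GROUP BY game

Result:
  Hockey: 3
  Rugby: 1
  Soccer: 3
  Tennis: 3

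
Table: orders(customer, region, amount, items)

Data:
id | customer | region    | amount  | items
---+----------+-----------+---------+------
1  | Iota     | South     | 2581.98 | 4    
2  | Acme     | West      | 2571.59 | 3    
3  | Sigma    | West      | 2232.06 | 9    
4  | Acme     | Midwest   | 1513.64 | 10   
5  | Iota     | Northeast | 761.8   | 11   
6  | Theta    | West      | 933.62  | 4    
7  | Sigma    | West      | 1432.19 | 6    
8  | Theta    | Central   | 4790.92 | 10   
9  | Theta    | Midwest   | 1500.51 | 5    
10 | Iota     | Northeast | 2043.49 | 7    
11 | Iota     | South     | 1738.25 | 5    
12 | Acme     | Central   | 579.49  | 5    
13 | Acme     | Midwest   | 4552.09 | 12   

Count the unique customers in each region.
SELECT region, COUNT(DISTINCT customer)
FROM orders
GROUP BY region

Result:
  Central: 2 distinct
  Midwest: 2 distinct
  Northeast: 1 distinct
  South: 1 distinct
  West: 3 distinct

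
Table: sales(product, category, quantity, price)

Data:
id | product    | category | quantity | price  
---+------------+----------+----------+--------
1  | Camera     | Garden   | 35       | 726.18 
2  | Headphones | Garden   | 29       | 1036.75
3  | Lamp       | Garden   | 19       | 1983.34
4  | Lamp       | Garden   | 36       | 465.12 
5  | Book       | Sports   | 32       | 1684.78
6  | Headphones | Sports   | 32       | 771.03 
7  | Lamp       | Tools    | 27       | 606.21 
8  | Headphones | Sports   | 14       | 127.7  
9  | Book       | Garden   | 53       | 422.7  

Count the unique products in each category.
SELECT category, COUNT(DISTINCT product)
FROM sales
GROUP BY category

Result:
  Garden: 4 distinct
  Sports: 2 distinct
  Tools: 1 distinct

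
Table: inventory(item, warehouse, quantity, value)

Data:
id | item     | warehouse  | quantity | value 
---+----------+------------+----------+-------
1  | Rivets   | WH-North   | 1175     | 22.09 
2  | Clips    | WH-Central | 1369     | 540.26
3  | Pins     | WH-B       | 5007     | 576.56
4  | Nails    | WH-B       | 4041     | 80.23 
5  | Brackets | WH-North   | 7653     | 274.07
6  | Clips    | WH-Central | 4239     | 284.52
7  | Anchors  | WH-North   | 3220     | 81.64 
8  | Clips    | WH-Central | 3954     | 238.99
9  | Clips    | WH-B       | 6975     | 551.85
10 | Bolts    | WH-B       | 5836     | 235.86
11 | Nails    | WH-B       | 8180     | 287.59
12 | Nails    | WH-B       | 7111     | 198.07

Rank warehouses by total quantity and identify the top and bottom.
SELECT warehouse, SUM(quantity)
FROM inventory
GROUP BY warehouse
ORDER BY SUM(quantity)

All groups:
  WH-Central: 9562
  WH-North: 12048
  WH-B: 37150

Highest: WH-B (37150)
Lowest: WH-Central (9562)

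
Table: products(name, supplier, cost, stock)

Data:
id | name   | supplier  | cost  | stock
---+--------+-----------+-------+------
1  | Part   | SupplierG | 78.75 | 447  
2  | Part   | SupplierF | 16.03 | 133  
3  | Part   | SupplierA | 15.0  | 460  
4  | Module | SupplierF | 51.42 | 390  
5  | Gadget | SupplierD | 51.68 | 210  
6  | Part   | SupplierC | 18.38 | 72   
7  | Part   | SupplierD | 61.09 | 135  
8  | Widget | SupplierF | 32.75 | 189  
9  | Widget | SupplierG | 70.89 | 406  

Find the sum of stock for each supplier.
SELECT supplier, SUM(stock) as result
FROM products
GROUP BY supplier

Result:
  SupplierA: 460
  SupplierC: 72
  SupplierD: 345
  SupplierF: 712
  SupplierG: 853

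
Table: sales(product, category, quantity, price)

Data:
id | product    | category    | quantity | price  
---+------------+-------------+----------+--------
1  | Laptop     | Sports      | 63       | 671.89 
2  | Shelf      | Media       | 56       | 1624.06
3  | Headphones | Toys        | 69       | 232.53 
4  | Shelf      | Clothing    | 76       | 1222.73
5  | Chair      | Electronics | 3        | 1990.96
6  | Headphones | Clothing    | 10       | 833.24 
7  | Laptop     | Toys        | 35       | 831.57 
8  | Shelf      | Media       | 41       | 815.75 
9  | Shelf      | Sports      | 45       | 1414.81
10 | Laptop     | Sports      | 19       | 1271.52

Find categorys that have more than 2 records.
SELECT category, COUNT(*) as cnt
FROM sales
GROUP BY category
HAVING COUNT(*) > 2

Result:
  Sports: 3

Note: HAVING filters groups after aggregation, WHERE filters rows before.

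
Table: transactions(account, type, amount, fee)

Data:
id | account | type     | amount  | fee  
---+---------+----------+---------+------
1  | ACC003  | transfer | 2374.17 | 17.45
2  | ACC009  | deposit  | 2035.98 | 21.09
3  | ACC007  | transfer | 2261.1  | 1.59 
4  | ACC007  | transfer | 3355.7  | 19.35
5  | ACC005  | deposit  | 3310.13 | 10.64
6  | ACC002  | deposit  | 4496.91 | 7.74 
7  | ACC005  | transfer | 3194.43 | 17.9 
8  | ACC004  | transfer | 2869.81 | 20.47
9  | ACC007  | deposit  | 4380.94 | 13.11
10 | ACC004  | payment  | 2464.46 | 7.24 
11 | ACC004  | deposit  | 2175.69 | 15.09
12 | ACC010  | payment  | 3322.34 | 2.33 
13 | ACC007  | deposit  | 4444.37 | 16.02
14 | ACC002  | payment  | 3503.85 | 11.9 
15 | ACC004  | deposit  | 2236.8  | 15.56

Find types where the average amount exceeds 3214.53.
SELECT type, AVG(amount)
FROM transactions
GROUP BY type
HAVING AVG(amount) > 3214.53

Result:
  deposit: avg=3297.26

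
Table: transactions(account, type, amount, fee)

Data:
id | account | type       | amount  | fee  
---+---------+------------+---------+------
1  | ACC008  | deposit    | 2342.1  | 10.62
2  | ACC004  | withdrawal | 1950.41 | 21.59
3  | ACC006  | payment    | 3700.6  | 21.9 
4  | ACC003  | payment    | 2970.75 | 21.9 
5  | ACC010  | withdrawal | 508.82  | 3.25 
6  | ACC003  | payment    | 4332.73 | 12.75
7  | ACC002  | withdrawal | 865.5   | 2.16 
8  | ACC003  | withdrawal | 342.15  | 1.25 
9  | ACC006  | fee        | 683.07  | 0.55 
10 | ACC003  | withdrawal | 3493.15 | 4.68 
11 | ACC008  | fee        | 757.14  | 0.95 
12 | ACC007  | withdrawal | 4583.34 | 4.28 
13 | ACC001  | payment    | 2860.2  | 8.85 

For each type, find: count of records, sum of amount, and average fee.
SELECT type,
       COUNT(*) as cnt,
       SUM(amount) as total_amount,
       AVG(fee) as avg_fee
FROM transactions
GROUP BY type

Result:
  deposit: 1 records, 2342.10 total amount, 10.62 avg fee
  fee: 2 records, 1440.21 total amount, 0.75 avg fee
  payment: 4 records, 13864.28 total amount, 16.35 avg fee
  withdrawal: 6 records, 11743.37 total amount, 6.20 avg fee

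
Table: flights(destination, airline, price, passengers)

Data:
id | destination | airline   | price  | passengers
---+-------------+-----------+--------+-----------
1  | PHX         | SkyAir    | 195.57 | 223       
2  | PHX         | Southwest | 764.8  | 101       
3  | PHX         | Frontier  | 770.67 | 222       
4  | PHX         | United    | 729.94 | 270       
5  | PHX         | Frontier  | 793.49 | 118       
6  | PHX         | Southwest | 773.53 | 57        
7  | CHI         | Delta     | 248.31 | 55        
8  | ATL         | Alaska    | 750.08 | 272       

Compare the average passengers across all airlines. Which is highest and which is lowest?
SELECT airline, AVG(passengers)
FROM flights
GROUP BY airline
ORDER BY AVG(passengers)

All groups:
  Delta: 55.00
  Southwest: 79.00
  Frontier: 170.00
  SkyAir: 223.00
  United: 270.00
  Alaska: 272.00

Highest: Alaska (272.00)
Lowest: Delta (55.00)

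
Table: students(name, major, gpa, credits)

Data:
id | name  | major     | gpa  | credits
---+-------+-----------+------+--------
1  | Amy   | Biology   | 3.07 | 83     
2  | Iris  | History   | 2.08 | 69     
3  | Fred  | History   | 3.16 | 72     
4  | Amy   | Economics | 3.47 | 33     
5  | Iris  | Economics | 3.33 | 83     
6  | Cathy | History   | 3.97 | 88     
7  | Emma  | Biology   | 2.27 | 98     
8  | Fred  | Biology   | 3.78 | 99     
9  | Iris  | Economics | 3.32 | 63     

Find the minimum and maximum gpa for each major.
SELECT major, MIN(gpa), MAX(gpa)
FROM students
GROUP BY major

Result:
  Biology: min=2.27, max=3.78
  Economics: min=3.32, max=3.47
  History: min=2.08, max=3.97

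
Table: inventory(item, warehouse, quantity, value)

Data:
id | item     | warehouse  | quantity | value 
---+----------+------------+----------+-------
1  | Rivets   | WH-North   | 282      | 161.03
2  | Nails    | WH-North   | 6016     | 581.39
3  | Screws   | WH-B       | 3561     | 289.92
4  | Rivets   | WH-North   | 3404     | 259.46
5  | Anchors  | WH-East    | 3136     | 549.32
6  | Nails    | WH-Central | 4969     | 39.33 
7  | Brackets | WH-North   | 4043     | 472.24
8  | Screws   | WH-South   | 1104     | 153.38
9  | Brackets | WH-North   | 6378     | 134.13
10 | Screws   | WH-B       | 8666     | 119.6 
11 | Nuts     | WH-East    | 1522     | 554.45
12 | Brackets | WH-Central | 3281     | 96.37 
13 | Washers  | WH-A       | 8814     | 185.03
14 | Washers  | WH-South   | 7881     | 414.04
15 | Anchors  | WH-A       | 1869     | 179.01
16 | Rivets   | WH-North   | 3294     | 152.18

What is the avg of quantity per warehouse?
SELECT warehouse, AVG(quantity) as result
FROM inventory
GROUP BY warehouse

Result:
  WH-A: 5341.50
  WH-B: 6113.50
  WH-Central: 4125.00
  WH-East: 2329.00
  WH-North: 3902.83
  WH-South: 4492.50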